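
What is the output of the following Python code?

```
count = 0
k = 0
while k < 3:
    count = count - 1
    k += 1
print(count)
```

-3

k=0: count = 0-1 = -1
k=1: count = (-1)-1 = -2
k=2: count = (-2)-1 = -3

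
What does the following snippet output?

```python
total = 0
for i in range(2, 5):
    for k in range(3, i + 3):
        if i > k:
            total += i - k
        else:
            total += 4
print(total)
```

33

i=2,k=3: not 2>3, total = 0+4 = 4
i=2,k=4: not 2>4, total = 4+4 = 8
i=3,k=3: not 3>3, total = 8+4 = 12
i=3,k=4: not 3>4, total = 12+4 = 16
i=3,k=5: not 3>5, total = 16+4 = 20
i=4,k=3: 4>3, total = 20+1 = 21
i=4,k=4: not 4>4, total = 21+4 = 25
i=4,k=5: not 4>5, total = 25+4 = 29
i=4,k=6: not 4>6, total = 29+4 = 33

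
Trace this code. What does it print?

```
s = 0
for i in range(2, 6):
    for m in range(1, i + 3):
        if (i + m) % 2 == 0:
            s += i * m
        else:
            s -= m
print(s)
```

i=2,m=1: odd sum, s = 0-1 = -1
i=2,m=2: even sum, s = (-1)+4 = 3
i=2,m=3: odd sum, s = 3-3 = 0
i=2,m=4: even sum, s = 0+8 = 8
i=3,m=1: even sum, s = 8+3 = 11
i=3,m=2: odd sum, s = 11-2 = 9
i=3,m=3: even sum, s = 9+9 = 18
i=3,m=4: odd sum, s = 18-4 = 14
i=3,m=5: even sum, s = 14+15 = 29
i=4,m=1: odd sum, s = 29-1 = 28
i=4,m=2: even sum, s = 28+8 = 36
i=4,m=3: odd sum, s = 36-3 = 33
i=4,m=4: even sum, s = 33+16 = 49
i=4,m=5: odd sum, s = 49-5 = 44
i=4,m=6: even sum, s = 44+24 = 68
i=5,m=1: even sum, s = 68+5 = 73
i=5,m=2: odd sum, s = 73-2 = 71
i=5,m=3: even sum, s = 71+15 = 86
i=5,m=4: odd sum, s = 86-4 = 82
i=5,m=5: even sum, s = 82+25 = 107
i=5,m=6: odd sum, s = 107-6 = 101
i=5,m=7: even sum, s = 101+35 = 136

136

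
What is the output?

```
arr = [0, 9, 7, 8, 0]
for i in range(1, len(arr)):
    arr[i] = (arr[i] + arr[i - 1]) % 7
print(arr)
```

[0, 2, 2, 3, 3]

i=1: arr[1] = (9+0)%7 = 2 → [0, 2, 7, 8, 0]
i=2: arr[2] = (7+2)%7 = 2 → [0, 2, 2, 8, 0]
i=3: arr[3] = (8+2)%7 = 3 → [0, 2, 2, 3, 0]
i=4: arr[4] = (0+3)%7 = 3 → [0, 2, 2, 3, 3]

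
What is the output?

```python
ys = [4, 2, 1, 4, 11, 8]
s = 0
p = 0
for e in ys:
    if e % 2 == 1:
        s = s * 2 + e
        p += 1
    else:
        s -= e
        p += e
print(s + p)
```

e=4: not odd, s = 0-4 = -4; p=4
e=2: not odd, s = (-4)-2 = -6; p=6
e=1: odd, s = (-6)*2+1 = -11; p=7
e=4: not odd, s = (-11)-4 = -15; p=11
e=11: odd, s = (-15)*2+11 = -19; p=12
e=8: not odd, s = (-19)-8 = -27; p=20
s+p = (-27)+20 = -7

-7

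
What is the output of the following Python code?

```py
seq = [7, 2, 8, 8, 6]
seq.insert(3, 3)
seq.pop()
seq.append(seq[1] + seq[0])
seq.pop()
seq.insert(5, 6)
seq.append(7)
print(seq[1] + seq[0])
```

9

insert 3 at 3 → [7, 2, 8, 3, 8, 6]
pop() removes 6 → [7, 2, 8, 3, 8]
append seq[1]+seq[0] = 2+7 = 9 → [7, 2, 8, 3, 8, 9]
pop() removes 9 → [7, 2, 8, 3, 8]
insert 6 at 5 → [7, 2, 8, 3, 8, 6]
append 7 → [7, 2, 8, 3, 8, 6, 7]
seq[1]+seq[0] = 2+7 = 9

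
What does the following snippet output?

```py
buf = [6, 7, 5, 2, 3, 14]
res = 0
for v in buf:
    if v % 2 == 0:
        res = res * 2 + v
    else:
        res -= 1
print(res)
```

32

v=6: even, res = 0*2+6 = 6
v=7: not even, res = 6-1 = 5
v=5: not even, res = 5-1 = 4
v=2: even, res = 4*2+2 = 10
v=3: not even, res = 10-1 = 9
v=14: even, res = 9*2+14 = 32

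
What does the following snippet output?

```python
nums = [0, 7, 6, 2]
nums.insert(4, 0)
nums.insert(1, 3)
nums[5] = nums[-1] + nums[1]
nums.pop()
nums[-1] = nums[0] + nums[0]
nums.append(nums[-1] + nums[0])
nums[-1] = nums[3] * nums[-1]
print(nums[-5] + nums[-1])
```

3

insert 0 at 4 → [0, 7, 6, 2, 0]
insert 3 at 1 → [0, 3, 7, 6, 2, 0]
nums[5] = nums[-1]+nums[1] = 0+3 = 3 → [0, 3, 7, 6, 2, 3]
pop() removes 3 → [0, 3, 7, 6, 2]
nums[-1] = nums[0]+nums[0] = 0+0 = 0 → [0, 3, 7, 6, 0]
append nums[-1]+nums[0] = 0+0 = 0 → [0, 3, 7, 6, 0, 0]
nums[-1] = nums[3]*nums[-1] = 6*0 = 0 → [0, 3, 7, 6, 0, 0]
nums[-5]+nums[-1] = 3+0 = 3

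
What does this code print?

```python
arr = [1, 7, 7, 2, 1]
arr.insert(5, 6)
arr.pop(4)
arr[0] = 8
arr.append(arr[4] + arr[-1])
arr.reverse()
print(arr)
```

insert 6 at 5 → [1, 7, 7, 2, 1, 6]
pop(4) removes 1 → [1, 7, 7, 2, 6]
arr[0] = 8 → [8, 7, 7, 2, 6]
append arr[4]+arr[-1] = 6+6 = 12 → [8, 7, 7, 2, 6, 12]
reverse → [12, 6, 2, 7, 7, 8]

[12, 6, 2, 7, 7, 8]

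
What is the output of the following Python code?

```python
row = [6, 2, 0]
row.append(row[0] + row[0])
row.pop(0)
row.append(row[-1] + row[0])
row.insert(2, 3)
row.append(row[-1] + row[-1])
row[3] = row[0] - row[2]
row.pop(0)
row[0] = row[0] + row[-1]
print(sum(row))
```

append row[0]+row[0] = 6+6 = 12 → [6, 2, 0, 12]
pop(0) removes 6 → [2, 0, 12]
append row[-1]+row[0] = 12+2 = 14 → [2, 0, 12, 14]
insert 3 at 2 → [2, 0, 3, 12, 14]
append row[-1]+row[-1] = 14+14 = 28 → [2, 0, 3, 12, 14, 28]
row[3] = row[0]-row[2] = 2-3 = -1 → [2, 0, 3, -1, 14, 28]
pop(0) removes 2 → [0, 3, -1, 14, 28]
row[0] = row[0]+row[-1] = 0+28 = 28 → [28, 3, -1, 14, 28]
sum = 72

72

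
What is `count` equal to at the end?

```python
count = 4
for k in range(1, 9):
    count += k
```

40

k=1: count = 4+1 = 5
k=2: count = 5+2 = 7
k=3: count = 7+3 = 10
k=4: count = 10+4 = 14
k=5: count = 14+5 = 19
k=6: count = 19+6 = 25
k=7: count = 25+7 = 32
k=8: count = 32+8 = 40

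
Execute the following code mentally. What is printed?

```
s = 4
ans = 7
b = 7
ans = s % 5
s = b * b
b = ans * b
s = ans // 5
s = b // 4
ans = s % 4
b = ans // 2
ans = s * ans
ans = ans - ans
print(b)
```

ans = 4%5 = 4
s = 7*7 = 49
b = 4*7 = 28
s = 4//5 = 0
s = 28//4 = 7
ans = 7%4 = 3
b = 3//2 = 1
ans = 7*3 = 21
ans = 21-21 = 0

1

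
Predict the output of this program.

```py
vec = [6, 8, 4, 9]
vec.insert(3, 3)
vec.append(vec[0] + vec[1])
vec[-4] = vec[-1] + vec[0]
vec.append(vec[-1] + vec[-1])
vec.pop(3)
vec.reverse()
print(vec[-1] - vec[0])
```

-22

insert 3 at 3 → [6, 8, 4, 3, 9]
append vec[0]+vec[1] = 6+8 = 14 → [6, 8, 4, 3, 9, 14]
vec[-4] = vec[-1]+vec[0] = 14+6 = 20 → [6, 8, 20, 3, 9, 14]
append vec[-1]+vec[-1] = 14+14 = 28 → [6, 8, 20, 3, 9, 14, 28]
pop(3) removes 3 → [6, 8, 20, 9, 14, 28]
reverse → [28, 14, 9, 20, 8, 6]
vec[-1]-vec[0] = 6-28 = -22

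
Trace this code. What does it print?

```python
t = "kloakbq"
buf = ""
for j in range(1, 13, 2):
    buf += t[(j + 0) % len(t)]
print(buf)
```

j=1: add t[1]='l' → 'l'
j=3: add t[3]='a' → 'la'
j=5: add t[5]='b' → 'lab'
j=7: add t[0]='k' → 'labk'
j=9: add t[2]='o' → 'labko'
j=11: add t[4]='k' → 'labkok'

labkok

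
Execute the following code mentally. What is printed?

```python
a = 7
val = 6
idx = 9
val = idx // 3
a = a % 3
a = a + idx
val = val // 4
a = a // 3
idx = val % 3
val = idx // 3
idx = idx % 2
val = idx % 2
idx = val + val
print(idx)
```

val = 9//3 = 3
a = 7%3 = 1
a = 1+9 = 10
val = 3//4 = 0
a = 10//3 = 3
idx = 0%3 = 0
val = 0//3 = 0
idx = 0%2 = 0
val = 0%2 = 0
idx = 0+0 = 0

0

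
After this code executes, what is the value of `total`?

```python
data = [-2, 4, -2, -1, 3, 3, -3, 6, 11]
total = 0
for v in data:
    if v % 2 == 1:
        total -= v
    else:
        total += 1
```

-9

v=-2: not odd, total = 0+1 = 1
v=4: not odd, total = 1+1 = 2
v=-2: not odd, total = 2+1 = 3
v=-1: odd, total = 3-(-1) = 4
v=3: odd, total = 4-3 = 1
v=3: odd, total = 1-3 = -2
v=-3: odd, total = (-2)-(-3) = 1
v=6: not odd, total = 1+1 = 2
v=11: odd, total = 2-11 = -9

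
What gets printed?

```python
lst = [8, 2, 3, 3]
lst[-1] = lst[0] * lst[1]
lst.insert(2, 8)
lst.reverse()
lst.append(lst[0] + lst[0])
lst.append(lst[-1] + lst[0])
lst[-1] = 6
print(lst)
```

lst[-1] = lst[0]*lst[1] = 8*2 = 16 → [8, 2, 3, 16]
insert 8 at 2 → [8, 2, 8, 3, 16]
reverse → [16, 3, 8, 2, 8]
append lst[0]+lst[0] = 16+16 = 32 → [16, 3, 8, 2, 8, 32]
append lst[-1]+lst[0] = 32+16 = 48 → [16, 3, 8, 2, 8, 32, 48]
lst[-1] = 6 → [16, 3, 8, 2, 8, 32, 6]

[16, 3, 8, 2, 8, 32, 6]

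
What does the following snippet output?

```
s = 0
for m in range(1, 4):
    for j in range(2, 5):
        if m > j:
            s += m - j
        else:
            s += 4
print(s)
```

33

m=1,j=2: not 1>2, s = 0+4 = 4
m=1,j=3: not 1>3, s = 4+4 = 8
m=1,j=4: not 1>4, s = 8+4 = 12
m=2,j=2: not 2>2, s = 12+4 = 16
m=2,j=3: not 2>3, s = 16+4 = 20
m=2,j=4: not 2>4, s = 20+4 = 24
m=3,j=2: 3>2, s = 24+1 = 25
m=3,j=3: not 3>3, s = 25+4 = 29
m=3,j=4: not 3>4, s = 29+4 = 33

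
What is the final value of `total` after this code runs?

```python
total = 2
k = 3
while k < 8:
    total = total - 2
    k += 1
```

-8

k=3: total = 2-2 = 0
k=4: total = 0-2 = -2
k=5: total = (-2)-2 = -4
k=6: total = (-4)-2 = -6
k=7: total = (-6)-2 = -8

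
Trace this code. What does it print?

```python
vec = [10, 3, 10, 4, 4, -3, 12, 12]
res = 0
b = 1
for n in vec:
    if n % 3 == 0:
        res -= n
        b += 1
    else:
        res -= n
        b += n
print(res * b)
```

-1716

n=10: not %3==0, res = 0-10 = -10; b=11
n=3: %3==0, res = (-10)-3 = -13; b=12
n=10: not %3==0, res = (-13)-10 = -23; b=22
n=4: not %3==0, res = (-23)-4 = -27; b=26
n=4: not %3==0, res = (-27)-4 = -31; b=30
n=-3: %3==0, res = (-31)-(-3) = -28; b=31
n=12: %3==0, res = (-28)-12 = -40; b=32
n=12: %3==0, res = (-40)-12 = -52; b=33
res*b = (-52)*33 = -1716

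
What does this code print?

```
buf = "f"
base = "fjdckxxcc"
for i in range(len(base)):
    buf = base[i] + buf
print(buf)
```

i=0: prepend 'f' → 'ff'
i=1: prepend 'j' → 'jff'
i=2: prepend 'd' → 'djff'
i=3: prepend 'c' → 'cdjff'
i=4: prepend 'k' → 'kcdjff'
i=5: prepend 'x' → 'xkcdjff'
i=6: prepend 'x' → 'xxkcdjff'
i=7: prepend 'c' → 'cxxkcdjff'
i=8: prepend 'c' → 'ccxxkcdjff'

ccxxkcdjff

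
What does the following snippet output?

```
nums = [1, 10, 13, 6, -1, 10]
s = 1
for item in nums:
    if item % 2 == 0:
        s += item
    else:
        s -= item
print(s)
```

item=1: not even, s = 1-1 = 0
item=10: even, s = 0+10 = 10
item=13: not even, s = 10-13 = -3
item=6: even, s = (-3)+6 = 3
item=-1: not even, s = 3-(-1) = 4
item=10: even, s = 4+10 = 14

14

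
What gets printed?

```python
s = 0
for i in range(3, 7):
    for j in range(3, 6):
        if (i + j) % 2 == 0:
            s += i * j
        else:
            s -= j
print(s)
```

i=3,j=3: even sum, s = 0+9 = 9
i=3,j=4: odd sum, s = 9-4 = 5
i=3,j=5: even sum, s = 5+15 = 20
i=4,j=3: odd sum, s = 20-3 = 17
i=4,j=4: even sum, s = 17+16 = 33
i=4,j=5: odd sum, s = 33-5 = 28
i=5,j=3: even sum, s = 28+15 = 43
i=5,j=4: odd sum, s = 43-4 = 39
i=5,j=5: even sum, s = 39+25 = 64
i=6,j=3: odd sum, s = 64-3 = 61
i=6,j=4: even sum, s = 61+24 = 85
i=6,j=5: odd sum, s = 85-5 = 80

80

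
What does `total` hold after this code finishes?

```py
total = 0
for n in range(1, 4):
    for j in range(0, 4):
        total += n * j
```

36

n=1,j=0: total = 0+0 = 0
n=1,j=1: total = 0+1 = 1
n=1,j=2: total = 1+2 = 3
n=1,j=3: total = 3+3 = 6
n=2,j=0: total = 6+0 = 6
n=2,j=1: total = 6+2 = 8
n=2,j=2: total = 8+4 = 12
n=2,j=3: total = 12+6 = 18
n=3,j=0: total = 18+0 = 18
n=3,j=1: total = 18+3 = 21
n=3,j=2: total = 21+6 = 27
n=3,j=3: total = 27+9 = 36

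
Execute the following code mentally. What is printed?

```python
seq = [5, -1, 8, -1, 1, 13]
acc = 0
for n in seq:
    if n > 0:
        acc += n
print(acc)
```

27

n=5: >0, acc = 0+5 = 5
n=-1: not >0
n=8: >0, acc = 5+8 = 13
n=-1: not >0
n=1: >0, acc = 13+1 = 14
n=13: >0, acc = 14+13 = 27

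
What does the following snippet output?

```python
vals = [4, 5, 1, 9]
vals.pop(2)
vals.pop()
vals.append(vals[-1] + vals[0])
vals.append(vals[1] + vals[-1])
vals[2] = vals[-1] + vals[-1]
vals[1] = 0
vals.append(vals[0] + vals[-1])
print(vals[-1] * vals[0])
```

72

pop(2) removes 1 → [4, 5, 9]
pop() removes 9 → [4, 5]
append vals[-1]+vals[0] = 5+4 = 9 → [4, 5, 9]
append vals[1]+vals[-1] = 5+9 = 14 → [4, 5, 9, 14]
vals[2] = vals[-1]+vals[-1] = 14+14 = 28 → [4, 5, 28, 14]
vals[1] = 0 → [4, 0, 28, 14]
append vals[0]+vals[-1] = 4+14 = 18 → [4, 0, 28, 14, 18]
vals[-1]*vals[0] = 18*4 = 72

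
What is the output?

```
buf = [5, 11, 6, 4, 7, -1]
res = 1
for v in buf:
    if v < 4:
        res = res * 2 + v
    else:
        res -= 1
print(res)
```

v=5: not <4, res = 1-1 = 0
v=11: not <4, res = 0-1 = -1
v=6: not <4, res = (-1)-1 = -2
v=4: not <4, res = (-2)-1 = -3
v=7: not <4, res = (-3)-1 = -4
v=-1: <4, res = (-4)*2+(-1) = -9

-9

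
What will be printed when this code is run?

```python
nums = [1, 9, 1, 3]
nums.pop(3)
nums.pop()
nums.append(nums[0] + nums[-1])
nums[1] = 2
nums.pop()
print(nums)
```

pop(3) removes 3 → [1, 9, 1]
pop() removes 1 → [1, 9]
append nums[0]+nums[-1] = 1+9 = 10 → [1, 9, 10]
nums[1] = 2 → [1, 2, 10]
pop() removes 10 → [1, 2]

[1, 2]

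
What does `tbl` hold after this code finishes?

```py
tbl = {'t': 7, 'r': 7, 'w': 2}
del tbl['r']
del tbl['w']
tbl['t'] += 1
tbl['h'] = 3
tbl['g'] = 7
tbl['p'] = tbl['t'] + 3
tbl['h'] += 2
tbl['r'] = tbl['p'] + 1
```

del 'r' → {'t': 7, 'w': 2}
del 'w' → {'t': 7}
tbl['t'] = 7+1 = 8 → {'t': 8}
tbl['h'] = 3 → {'t': 8, 'h': 3}
tbl['g'] = 7 → {'t': 8, 'h': 3, 'g': 7}
tbl['p'] = tbl['t']+3 = 11 → {'t': 8, 'h': 3, 'g': 7, 'p': 11}
tbl['h'] = 3+2 = 5 → {'t': 8, 'h': 5, 'g': 7, 'p': 11}
tbl['r'] = tbl['p']+1 = 12 → {'t': 8, 'h': 5, 'g': 7, 'p': 11, 'r': 12}

{'t': 8, 'h': 5, 'g': 7, 'p': 11, 'r': 12}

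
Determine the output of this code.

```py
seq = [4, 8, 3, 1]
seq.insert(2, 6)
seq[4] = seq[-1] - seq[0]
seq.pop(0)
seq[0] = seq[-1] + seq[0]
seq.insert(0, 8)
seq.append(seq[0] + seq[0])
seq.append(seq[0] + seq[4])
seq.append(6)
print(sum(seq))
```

insert 6 at 2 → [4, 8, 6, 3, 1]
seq[4] = seq[-1]-seq[0] = 1-4 = -3 → [4, 8, 6, 3, -3]
pop(0) removes 4 → [8, 6, 3, -3]
seq[0] = seq[-1]+seq[0] = (-3)+8 = 5 → [5, 6, 3, -3]
insert 8 at 0 → [8, 5, 6, 3, -3]
append seq[0]+seq[0] = 8+8 = 16 → [8, 5, 6, 3, -3, 16]
append seq[0]+seq[4] = 8+(-3) = 5 → [8, 5, 6, 3, -3, 16, 5]
append 6 → [8, 5, 6, 3, -3, 16, 5, 6]
sum = 46

46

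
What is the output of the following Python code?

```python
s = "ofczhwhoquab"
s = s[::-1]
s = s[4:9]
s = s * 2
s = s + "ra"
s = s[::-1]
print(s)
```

reverse → 'bauqohwhzcfo'
slice [4:9] → 'ohwhz'
repeat ×2 → 'ohwhzohwhz'
+ 'ra' → 'ohwhzohwhzra'
reverse → 'arzhwhozhwho'

arzhwhozhwho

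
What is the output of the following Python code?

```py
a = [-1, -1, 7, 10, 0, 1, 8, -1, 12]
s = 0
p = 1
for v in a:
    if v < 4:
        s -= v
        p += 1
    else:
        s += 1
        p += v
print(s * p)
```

v=-1: <4, s = 0-(-1) = 1; p=2
v=-1: <4, s = 1-(-1) = 2; p=3
v=7: not <4, s = 2+1 = 3; p=10
v=10: not <4, s = 3+1 = 4; p=20
v=0: <4, s = 4-0 = 4; p=21
v=1: <4, s = 4-1 = 3; p=22
v=8: not <4, s = 3+1 = 4; p=30
v=-1: <4, s = 4-(-1) = 5; p=31
v=12: not <4, s = 5+1 = 6; p=43
s*p = 6*43 = 258

258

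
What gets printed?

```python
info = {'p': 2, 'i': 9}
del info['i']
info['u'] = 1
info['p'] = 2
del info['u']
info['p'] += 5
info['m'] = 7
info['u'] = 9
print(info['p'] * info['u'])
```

63

del 'i' → {'p': 2}
info['u'] = 1 → {'p': 2, 'u': 1}
info['p'] = 2 → {'p': 2, 'u': 1}
del 'u' → {'p': 2}
info['p'] = 2+5 = 7 → {'p': 7}
info['m'] = 7 → {'p': 7, 'm': 7}
info['u'] = 9 → {'p': 7, 'm': 7, 'u': 9}
info['p']*info['u'] = 7*9 = 63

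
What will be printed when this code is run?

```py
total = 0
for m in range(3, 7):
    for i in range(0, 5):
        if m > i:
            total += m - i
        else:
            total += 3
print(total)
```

60

m=3,i=0: 3>0, total = 0+3 = 3
m=3,i=1: 3>1, total = 3+2 = 5
m=3,i=2: 3>2, total = 5+1 = 6
m=3,i=3: not 3>3, total = 6+3 = 9
m=3,i=4: not 3>4, total = 9+3 = 12
m=4,i=0: 4>0, total = 12+4 = 16
m=4,i=1: 4>1, total = 16+3 = 19
m=4,i=2: 4>2, total = 19+2 = 21
m=4,i=3: 4>3, total = 21+1 = 22
m=4,i=4: not 4>4, total = 22+3 = 25
m=5,i=0: 5>0, total = 25+5 = 30
m=5,i=1: 5>1, total = 30+4 = 34
m=5,i=2: 5>2, total = 34+3 = 37
m=5,i=3: 5>3, total = 37+2 = 39
m=5,i=4: 5>4, total = 39+1 = 40
m=6,i=0: 6>0, total = 40+6 = 46
m=6,i=1: 6>1, total = 46+5 = 51
m=6,i=2: 6>2, total = 51+4 = 55
m=6,i=3: 6>3, total = 55+3 = 58
m=6,i=4: 6>4, total = 58+2 = 60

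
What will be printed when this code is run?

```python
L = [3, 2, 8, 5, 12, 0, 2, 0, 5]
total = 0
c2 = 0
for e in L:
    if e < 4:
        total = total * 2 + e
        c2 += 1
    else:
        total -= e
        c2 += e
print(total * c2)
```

e=3: <4, total = 0*2+3 = 3; c2=1
e=2: <4, total = 3*2+2 = 8; c2=2
e=8: not <4, total = 8-8 = 0; c2=10
e=5: not <4, total = 0-5 = -5; c2=15
e=12: not <4, total = (-5)-12 = -17; c2=27
e=0: <4, total = (-17)*2+0 = -34; c2=28
e=2: <4, total = (-34)*2+2 = -66; c2=29
e=0: <4, total = (-66)*2+0 = -132; c2=30
e=5: not <4, total = (-132)-5 = -137; c2=35
total*c2 = (-137)*35 = -4795

-4795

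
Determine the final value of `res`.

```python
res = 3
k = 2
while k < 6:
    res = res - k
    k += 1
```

k=2: res = 3-2 = 1
k=3: res = 1-3 = -2
k=4: res = (-2)-4 = -6
k=5: res = (-6)-5 = -11

-11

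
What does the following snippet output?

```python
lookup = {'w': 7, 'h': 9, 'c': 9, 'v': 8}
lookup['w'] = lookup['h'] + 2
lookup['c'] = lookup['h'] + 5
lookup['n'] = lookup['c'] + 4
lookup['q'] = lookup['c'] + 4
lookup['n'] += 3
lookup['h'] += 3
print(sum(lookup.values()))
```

84

lookup['w'] = lookup['h']+2 = 11 → {'w': 11, 'h': 9, 'c': 9, 'v': 8}
lookup['c'] = lookup['h']+5 = 14 → {'w': 11, 'h': 9, 'c': 14, 'v': 8}
lookup['n'] = lookup['c']+4 = 18 → {'w': 11, 'h': 9, 'c': 14, 'v': 8, 'n': 18}
lookup['q'] = lookup['c']+4 = 18 → {'w': 11, 'h': 9, 'c': 14, 'v': 8, 'n': 18, 'q': 18}
lookup['n'] = 18+3 = 21 → {'w': 11, 'h': 9, 'c': 14, 'v': 8, 'n': 21, 'q': 18}
lookup['h'] = 9+3 = 12 → {'w': 11, 'h': 12, 'c': 14, 'v': 8, 'n': 21, 'q': 18}
sum of values = 84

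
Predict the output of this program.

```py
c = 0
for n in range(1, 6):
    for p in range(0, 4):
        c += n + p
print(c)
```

n=1,p=0: c = 0+1 = 1
n=1,p=1: c = 1+2 = 3
n=1,p=2: c = 3+3 = 6
n=1,p=3: c = 6+4 = 10
n=2,p=0: c = 10+2 = 12
n=2,p=1: c = 12+3 = 15
n=2,p=2: c = 15+4 = 19
n=2,p=3: c = 19+5 = 24
n=3,p=0: c = 24+3 = 27
n=3,p=1: c = 27+4 = 31
n=3,p=2: c = 31+5 = 36
n=3,p=3: c = 36+6 = 42
n=4,p=0: c = 42+4 = 46
n=4,p=1: c = 46+5 = 51
n=4,p=2: c = 51+6 = 57
n=4,p=3: c = 57+7 = 64
n=5,p=0: c = 64+5 = 69
n=5,p=1: c = 69+6 = 75
n=5,p=2: c = 75+7 = 82
n=5,p=3: c = 82+8 = 90

90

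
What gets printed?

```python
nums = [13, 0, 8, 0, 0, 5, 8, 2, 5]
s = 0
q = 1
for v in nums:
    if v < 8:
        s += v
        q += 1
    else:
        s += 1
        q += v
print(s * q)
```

v=13: not <8, s = 0+1 = 1; q=14
v=0: <8, s = 1+0 = 1; q=15
v=8: not <8, s = 1+1 = 2; q=23
v=0: <8, s = 2+0 = 2; q=24
v=0: <8, s = 2+0 = 2; q=25
v=5: <8, s = 2+5 = 7; q=26
v=8: not <8, s = 7+1 = 8; q=34
v=2: <8, s = 8+2 = 10; q=35
v=5: <8, s = 10+5 = 15; q=36
s*q = 15*36 = 540

540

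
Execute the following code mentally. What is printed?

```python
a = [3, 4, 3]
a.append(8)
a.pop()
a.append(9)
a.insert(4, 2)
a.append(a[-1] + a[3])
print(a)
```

append 8 → [3, 4, 3, 8]
pop() removes 8 → [3, 4, 3]
append 9 → [3, 4, 3, 9]
insert 2 at 4 → [3, 4, 3, 9, 2]
append a[-1]+a[3] = 2+9 = 11 → [3, 4, 3, 9, 2, 11]

[3, 4, 3, 9, 2, 11]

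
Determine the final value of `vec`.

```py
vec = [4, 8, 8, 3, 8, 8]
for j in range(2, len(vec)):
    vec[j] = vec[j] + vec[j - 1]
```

[4, 8, 16, 19, 27, 35]

j=2: vec[2] = 8+8 = 16 → [4, 8, 16, 3, 8, 8]
j=3: vec[3] = 3+16 = 19 → [4, 8, 16, 19, 8, 8]
j=4: vec[4] = 8+19 = 27 → [4, 8, 16, 19, 27, 8]
j=5: vec[5] = 8+27 = 35 → [4, 8, 16, 19, 27, 35]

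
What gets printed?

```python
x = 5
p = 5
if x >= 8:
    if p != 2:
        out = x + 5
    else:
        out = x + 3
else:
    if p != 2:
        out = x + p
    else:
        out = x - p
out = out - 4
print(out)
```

6

x=5, p=5
x >= 8 is False; p != 2 is True
→ out = x + p = 10
out = 10-4 = 6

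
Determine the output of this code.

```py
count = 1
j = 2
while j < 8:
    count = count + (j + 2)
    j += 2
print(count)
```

19

j=2: count = 1+4 = 5
j=4: count = 5+6 = 11
j=6: count = 11+8 = 19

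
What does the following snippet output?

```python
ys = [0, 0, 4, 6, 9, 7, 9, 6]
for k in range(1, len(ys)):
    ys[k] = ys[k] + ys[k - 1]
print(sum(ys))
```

135

k=1: ys[1] = 0+0 = 0 → [0, 0, 4, 6, 9, 7, 9, 6]
k=2: ys[2] = 4+0 = 4 → [0, 0, 4, 6, 9, 7, 9, 6]
k=3: ys[3] = 6+4 = 10 → [0, 0, 4, 10, 9, 7, 9, 6]
k=4: ys[4] = 9+10 = 19 → [0, 0, 4, 10, 19, 7, 9, 6]
k=5: ys[5] = 7+19 = 26 → [0, 0, 4, 10, 19, 26, 9, 6]
k=6: ys[6] = 9+26 = 35 → [0, 0, 4, 10, 19, 26, 35, 6]
k=7: ys[7] = 6+35 = 41 → [0, 0, 4, 10, 19, 26, 35, 41]
sum = 135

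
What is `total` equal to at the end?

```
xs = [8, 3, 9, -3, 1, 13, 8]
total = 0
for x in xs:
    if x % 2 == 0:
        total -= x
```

x=8: even, total = 0-8 = -8
x=3: not even
x=9: not even
x=-3: not even
x=1: not even
x=13: not even
x=8: even, total = (-8)-8 = -16

-16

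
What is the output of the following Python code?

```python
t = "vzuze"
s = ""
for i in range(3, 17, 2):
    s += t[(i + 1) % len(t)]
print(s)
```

ezzvuez

i=3: add t[4]='e' → 'e'
i=5: add t[1]='z' → 'ez'
i=7: add t[3]='z' → 'ezz'
i=9: add t[0]='v' → 'ezzv'
i=11: add t[2]='u' → 'ezzvu'
i=13: add t[4]='e' → 'ezzvue'
i=15: add t[1]='z' → 'ezzvuez'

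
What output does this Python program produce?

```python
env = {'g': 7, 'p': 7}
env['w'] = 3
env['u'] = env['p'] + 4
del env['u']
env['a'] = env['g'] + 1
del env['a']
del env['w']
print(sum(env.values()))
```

14

env['w'] = 3 → {'g': 7, 'p': 7, 'w': 3}
env['u'] = env['p']+4 = 11 → {'g': 7, 'p': 7, 'w': 3, 'u': 11}
del 'u' → {'g': 7, 'p': 7, 'w': 3}
env['a'] = env['g']+1 = 8 → {'g': 7, 'p': 7, 'w': 3, 'a': 8}
del 'a' → {'g': 7, 'p': 7, 'w': 3}
del 'w' → {'g': 7, 'p': 7}
sum of values = 14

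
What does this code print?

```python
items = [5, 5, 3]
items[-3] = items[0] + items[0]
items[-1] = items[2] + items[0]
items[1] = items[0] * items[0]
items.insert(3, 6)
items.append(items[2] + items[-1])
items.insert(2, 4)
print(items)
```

[10, 100, 4, 13, 6, 19]

items[-3] = items[0]+items[0] = 5+5 = 10 → [10, 5, 3]
items[-1] = items[2]+items[0] = 3+10 = 13 → [10, 5, 13]
items[1] = items[0]*items[0] = 10*10 = 100 → [10, 100, 13]
insert 6 at 3 → [10, 100, 13, 6]
append items[2]+items[-1] = 13+6 = 19 → [10, 100, 13, 6, 19]
insert 4 at 2 → [10, 100, 4, 13, 6, 19]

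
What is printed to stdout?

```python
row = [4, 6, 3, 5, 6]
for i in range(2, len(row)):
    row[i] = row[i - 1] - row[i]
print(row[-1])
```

i=2: row[2] = 6-3 = 3 → [4, 6, 3, 5, 6]
i=3: row[3] = 3-5 = -2 → [4, 6, 3, -2, 6]
i=4: row[4] = (-2)-6 = -8 → [4, 6, 3, -2, -8]

-8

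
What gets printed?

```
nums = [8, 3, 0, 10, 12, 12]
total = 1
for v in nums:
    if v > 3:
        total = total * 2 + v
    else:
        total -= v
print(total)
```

v=8: >3, total = 1*2+8 = 10
v=3: not >3, total = 10-3 = 7
v=0: not >3, total = 7-0 = 7
v=10: >3, total = 7*2+10 = 24
v=12: >3, total = 24*2+12 = 60
v=12: >3, total = 60*2+12 = 132

132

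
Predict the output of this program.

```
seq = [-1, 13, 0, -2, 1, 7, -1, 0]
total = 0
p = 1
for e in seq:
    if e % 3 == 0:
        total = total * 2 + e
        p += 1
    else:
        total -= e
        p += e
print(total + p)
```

-38

e=-1: not %3==0, total = 0-(-1) = 1; p=0
e=13: not %3==0, total = 1-13 = -12; p=13
e=0: %3==0, total = (-12)*2+0 = -24; p=14
e=-2: not %3==0, total = (-24)-(-2) = -22; p=12
e=1: not %3==0, total = (-22)-1 = -23; p=13
e=7: not %3==0, total = (-23)-7 = -30; p=20
e=-1: not %3==0, total = (-30)-(-1) = -29; p=19
e=0: %3==0, total = (-29)*2+0 = -58; p=20
total+p = (-58)+20 = -38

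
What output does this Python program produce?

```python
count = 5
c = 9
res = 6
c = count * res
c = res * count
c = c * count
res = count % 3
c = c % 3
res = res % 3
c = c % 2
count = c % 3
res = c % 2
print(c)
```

c = 5*6 = 30
c = 6*5 = 30
c = 30*5 = 150
res = 5%3 = 2
c = 150%3 = 0
res = 2%3 = 2
c = 0%2 = 0
count = 0%3 = 0
res = 0%2 = 0

0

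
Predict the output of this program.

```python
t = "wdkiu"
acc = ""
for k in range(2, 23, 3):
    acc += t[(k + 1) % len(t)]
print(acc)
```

idukwid

k=2: add t[3]='i' → 'i'
k=5: add t[1]='d' → 'id'
k=8: add t[4]='u' → 'idu'
k=11: add t[2]='k' → 'iduk'
k=14: add t[0]='w' → 'idukw'
k=17: add t[3]='i' → 'idukwi'
k=20: add t[1]='d' → 'idukwid'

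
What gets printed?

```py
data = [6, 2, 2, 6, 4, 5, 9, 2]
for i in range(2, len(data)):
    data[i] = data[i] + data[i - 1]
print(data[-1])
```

i=2: data[2] = 2+2 = 4 → [6, 2, 4, 6, 4, 5, 9, 2]
i=3: data[3] = 6+4 = 10 → [6, 2, 4, 10, 4, 5, 9, 2]
i=4: data[4] = 4+10 = 14 → [6, 2, 4, 10, 14, 5, 9, 2]
i=5: data[5] = 5+14 = 19 → [6, 2, 4, 10, 14, 19, 9, 2]
i=6: data[6] = 9+19 = 28 → [6, 2, 4, 10, 14, 19, 28, 2]
i=7: data[7] = 2+28 = 30 → [6, 2, 4, 10, 14, 19, 28, 30]

30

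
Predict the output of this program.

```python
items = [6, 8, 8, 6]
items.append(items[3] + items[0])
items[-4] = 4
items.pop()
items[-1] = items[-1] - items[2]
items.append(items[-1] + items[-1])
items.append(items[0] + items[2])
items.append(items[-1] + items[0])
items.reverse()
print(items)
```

append items[3]+items[0] = 6+6 = 12 → [6, 8, 8, 6, 12]
items[-4] = 4 → [6, 4, 8, 6, 12]
pop() removes 12 → [6, 4, 8, 6]
items[-1] = items[-1]-items[2] = 6-8 = -2 → [6, 4, 8, -2]
append items[-1]+items[-1] = (-2)+(-2) = -4 → [6, 4, 8, -2, -4]
append items[0]+items[2] = 6+8 = 14 → [6, 4, 8, -2, -4, 14]
append items[-1]+items[0] = 14+6 = 20 → [6, 4, 8, -2, -4, 14, 20]
reverse → [20, 14, -4, -2, 8, 4, 6]

[20, 14, -4, -2, 8, 4, 6]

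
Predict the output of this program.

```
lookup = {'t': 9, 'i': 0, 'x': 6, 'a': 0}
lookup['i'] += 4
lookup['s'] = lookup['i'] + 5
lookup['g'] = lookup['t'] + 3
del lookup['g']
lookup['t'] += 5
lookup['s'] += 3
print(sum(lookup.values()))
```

36

lookup['i'] = 0+4 = 4 → {'t': 9, 'i': 4, 'x': 6, 'a': 0}
lookup['s'] = lookup['i']+5 = 9 → {'t': 9, 'i': 4, 'x': 6, 'a': 0, 's': 9}
lookup['g'] = lookup['t']+3 = 12 → {'t': 9, 'i': 4, 'x': 6, 'a': 0, 's': 9, 'g': 12}
del 'g' → {'t': 9, 'i': 4, 'x': 6, 'a': 0, 's': 9}
lookup['t'] = 9+5 = 14 → {'t': 14, 'i': 4, 'x': 6, 'a': 0, 's': 9}
lookup['s'] = 9+3 = 12 → {'t': 14, 'i': 4, 'x': 6, 'a': 0, 's': 12}
sum of values = 36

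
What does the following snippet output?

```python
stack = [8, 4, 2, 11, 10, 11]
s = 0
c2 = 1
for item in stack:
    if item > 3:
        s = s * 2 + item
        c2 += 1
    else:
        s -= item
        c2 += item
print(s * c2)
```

item=8: >3, s = 0*2+8 = 8; c2=2
item=4: >3, s = 8*2+4 = 20; c2=3
item=2: not >3, s = 20-2 = 18; c2=5
item=11: >3, s = 18*2+11 = 47; c2=6
item=10: >3, s = 47*2+10 = 104; c2=7
item=11: >3, s = 104*2+11 = 219; c2=8
s*c2 = 219*8 = 1752

1752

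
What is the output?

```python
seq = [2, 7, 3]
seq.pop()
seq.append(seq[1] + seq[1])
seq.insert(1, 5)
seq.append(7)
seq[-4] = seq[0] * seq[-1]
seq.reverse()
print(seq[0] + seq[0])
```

14

pop() removes 3 → [2, 7]
append seq[1]+seq[1] = 7+7 = 14 → [2, 7, 14]
insert 5 at 1 → [2, 5, 7, 14]
append 7 → [2, 5, 7, 14, 7]
seq[-4] = seq[0]*seq[-1] = 2*7 = 14 → [2, 14, 7, 14, 7]
reverse → [7, 14, 7, 14, 2]
seq[0]+seq[0] = 7+7 = 14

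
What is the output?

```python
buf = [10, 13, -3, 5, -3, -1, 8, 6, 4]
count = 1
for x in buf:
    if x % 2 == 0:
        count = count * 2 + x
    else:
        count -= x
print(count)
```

56

x=10: even, count = 1*2+10 = 12
x=13: not even, count = 12-13 = -1
x=-3: not even, count = (-1)-(-3) = 2
x=5: not even, count = 2-5 = -3
x=-3: not even, count = (-3)-(-3) = 0
x=-1: not even, count = 0-(-1) = 1
x=8: even, count = 1*2+8 = 10
x=6: even, count = 10*2+6 = 26
x=4: even, count = 26*2+4 = 56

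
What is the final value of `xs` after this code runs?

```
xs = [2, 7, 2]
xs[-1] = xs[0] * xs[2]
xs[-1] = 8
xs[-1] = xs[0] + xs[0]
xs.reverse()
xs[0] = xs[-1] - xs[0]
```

xs[-1] = xs[0]*xs[2] = 2*2 = 4 → [2, 7, 4]
xs[-1] = 8 → [2, 7, 8]
xs[-1] = xs[0]+xs[0] = 2+2 = 4 → [2, 7, 4]
reverse → [4, 7, 2]
xs[0] = xs[-1]-xs[0] = 2-4 = -2 → [-2, 7, 2]

[-2, 7, 2]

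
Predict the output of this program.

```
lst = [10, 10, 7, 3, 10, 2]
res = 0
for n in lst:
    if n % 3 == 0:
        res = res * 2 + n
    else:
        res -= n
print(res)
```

-63

n=10: not %3==0, res = 0-10 = -10
n=10: not %3==0, res = (-10)-10 = -20
n=7: not %3==0, res = (-20)-7 = -27
n=3: %3==0, res = (-27)*2+3 = -51
n=10: not %3==0, res = (-51)-10 = -61
n=2: not %3==0, res = (-61)-2 = -63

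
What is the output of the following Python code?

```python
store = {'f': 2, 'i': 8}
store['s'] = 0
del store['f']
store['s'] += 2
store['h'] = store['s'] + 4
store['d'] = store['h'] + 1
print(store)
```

{'i': 8, 's': 2, 'h': 6, 'd': 7}

store['s'] = 0 → {'f': 2, 'i': 8, 's': 0}
del 'f' → {'i': 8, 's': 0}
store['s'] = 0+2 = 2 → {'i': 8, 's': 2}
store['h'] = store['s']+4 = 6 → {'i': 8, 's': 2, 'h': 6}
store['d'] = store['h']+1 = 7 → {'i': 8, 's': 2, 'h': 6, 'd': 7}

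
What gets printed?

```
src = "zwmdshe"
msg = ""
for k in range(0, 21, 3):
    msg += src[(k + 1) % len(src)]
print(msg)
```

wszdemh

k=0: add src[1]='w' → 'w'
k=3: add src[4]='s' → 'ws'
k=6: add src[0]='z' → 'wsz'
k=9: add src[3]='d' → 'wszd'
k=12: add src[6]='e' → 'wszde'
k=15: add src[2]='m' → 'wszdem'
k=18: add src[5]='h' → 'wszdemh'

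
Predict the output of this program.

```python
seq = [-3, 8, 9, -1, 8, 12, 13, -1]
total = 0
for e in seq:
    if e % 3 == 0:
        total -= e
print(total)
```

-18

e=-3: %3==0, total = 0-(-3) = 3
e=8: not %3==0
e=9: %3==0, total = 3-9 = -6
e=-1: not %3==0
e=8: not %3==0
e=12: %3==0, total = (-6)-12 = -18
e=13: not %3==0
e=-1: not %3==0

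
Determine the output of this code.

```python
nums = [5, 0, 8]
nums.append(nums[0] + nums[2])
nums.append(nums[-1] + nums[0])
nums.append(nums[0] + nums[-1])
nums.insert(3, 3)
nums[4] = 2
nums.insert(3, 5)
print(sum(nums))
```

64

append nums[0]+nums[2] = 5+8 = 13 → [5, 0, 8, 13]
append nums[-1]+nums[0] = 13+5 = 18 → [5, 0, 8, 13, 18]
append nums[0]+nums[-1] = 5+18 = 23 → [5, 0, 8, 13, 18, 23]
insert 3 at 3 → [5, 0, 8, 3, 13, 18, 23]
nums[4] = 2 → [5, 0, 8, 3, 2, 18, 23]
insert 5 at 3 → [5, 0, 8, 5, 3, 2, 18, 23]
sum = 64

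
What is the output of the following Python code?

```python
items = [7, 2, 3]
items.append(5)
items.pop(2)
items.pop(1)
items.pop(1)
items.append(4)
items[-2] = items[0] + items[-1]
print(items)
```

append 5 → [7, 2, 3, 5]
pop(2) removes 3 → [7, 2, 5]
pop(1) removes 2 → [7, 5]
pop(1) removes 5 → [7]
append 4 → [7, 4]
items[-2] = items[0]+items[-1] = 7+4 = 11 → [11, 4]

[11, 4]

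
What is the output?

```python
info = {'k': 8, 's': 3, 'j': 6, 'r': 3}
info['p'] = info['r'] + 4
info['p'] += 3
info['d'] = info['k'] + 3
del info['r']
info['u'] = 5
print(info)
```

info['p'] = info['r']+4 = 7 → {'k': 8, 's': 3, 'j': 6, 'r': 3, 'p': 7}
info['p'] = 7+3 = 10 → {'k': 8, 's': 3, 'j': 6, 'r': 3, 'p': 10}
info['d'] = info['k']+3 = 11 → {'k': 8, 's': 3, 'j': 6, 'r': 3, 'p': 10, 'd': 11}
del 'r' → {'k': 8, 's': 3, 'j': 6, 'p': 10, 'd': 11}
info['u'] = 5 → {'k': 8, 's': 3, 'j': 6, 'p': 10, 'd': 11, 'u': 5}

{'k': 8, 's': 3, 'j': 6, 'p': 10, 'd': 11, 'u': 5}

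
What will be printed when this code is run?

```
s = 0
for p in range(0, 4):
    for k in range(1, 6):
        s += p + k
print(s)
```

p=0,k=1: s = 0+1 = 1
p=0,k=2: s = 1+2 = 3
p=0,k=3: s = 3+3 = 6
p=0,k=4: s = 6+4 = 10
p=0,k=5: s = 10+5 = 15
p=1,k=1: s = 15+2 = 17
p=1,k=2: s = 17+3 = 20
p=1,k=3: s = 20+4 = 24
p=1,k=4: s = 24+5 = 29
p=1,k=5: s = 29+6 = 35
p=2,k=1: s = 35+3 = 38
p=2,k=2: s = 38+4 = 42
p=2,k=3: s = 42+5 = 47
p=2,k=4: s = 47+6 = 53
p=2,k=5: s = 53+7 = 60
p=3,k=1: s = 60+4 = 64
p=3,k=2: s = 64+5 = 69
p=3,k=3: s = 69+6 = 75
p=3,k=4: s = 75+7 = 82
p=3,k=5: s = 82+8 = 90

90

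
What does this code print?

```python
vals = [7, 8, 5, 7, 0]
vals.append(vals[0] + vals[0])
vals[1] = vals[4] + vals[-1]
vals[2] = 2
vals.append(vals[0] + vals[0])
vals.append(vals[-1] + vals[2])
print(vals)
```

append vals[0]+vals[0] = 7+7 = 14 → [7, 8, 5, 7, 0, 14]
vals[1] = vals[4]+vals[-1] = 0+14 = 14 → [7, 14, 5, 7, 0, 14]
vals[2] = 2 → [7, 14, 2, 7, 0, 14]
append vals[0]+vals[0] = 7+7 = 14 → [7, 14, 2, 7, 0, 14, 14]
append vals[-1]+vals[2] = 14+2 = 16 → [7, 14, 2, 7, 0, 14, 14, 16]

[7, 14, 2, 7, 0, 14, 14, 16]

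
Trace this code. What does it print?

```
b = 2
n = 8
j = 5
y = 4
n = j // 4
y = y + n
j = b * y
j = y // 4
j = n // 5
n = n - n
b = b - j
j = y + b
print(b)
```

2

n = 5//4 = 1
y = 4+1 = 5
j = 2*5 = 10
j = 5//4 = 1
j = 1//5 = 0
n = 1-1 = 0
b = 2-0 = 2
j = 5+2 = 7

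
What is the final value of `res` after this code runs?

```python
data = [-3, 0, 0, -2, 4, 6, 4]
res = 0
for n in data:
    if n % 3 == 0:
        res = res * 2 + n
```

-18

n=-3: %3==0, res = 0*2+(-3) = -3
n=0: %3==0, res = (-3)*2+0 = -6
n=0: %3==0, res = (-6)*2+0 = -12
n=-2: not %3==0
n=4: not %3==0
n=6: %3==0, res = (-12)*2+6 = -18
n=4: not %3==0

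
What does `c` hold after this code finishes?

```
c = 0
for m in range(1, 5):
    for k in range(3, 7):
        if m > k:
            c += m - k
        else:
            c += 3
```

46

m=1,k=3: not 1>3, c = 0+3 = 3
m=1,k=4: not 1>4, c = 3+3 = 6
m=1,k=5: not 1>5, c = 6+3 = 9
m=1,k=6: not 1>6, c = 9+3 = 12
m=2,k=3: not 2>3, c = 12+3 = 15
m=2,k=4: not 2>4, c = 15+3 = 18
m=2,k=5: not 2>5, c = 18+3 = 21
m=2,k=6: not 2>6, c = 21+3 = 24
m=3,k=3: not 3>3, c = 24+3 = 27
m=3,k=4: not 3>4, c = 27+3 = 30
m=3,k=5: not 3>5, c = 30+3 = 33
m=3,k=6: not 3>6, c = 33+3 = 36
m=4,k=3: 4>3, c = 36+1 = 37
m=4,k=4: not 4>4, c = 37+3 = 40
m=4,k=5: not 4>5, c = 40+3 = 43
m=4,k=6: not 4>6, c = 43+3 = 46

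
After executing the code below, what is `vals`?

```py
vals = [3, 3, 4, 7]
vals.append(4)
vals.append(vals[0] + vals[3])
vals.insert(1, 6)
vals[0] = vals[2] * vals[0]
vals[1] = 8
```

[9, 8, 3, 4, 7, 4, 10]

append 4 → [3, 3, 4, 7, 4]
append vals[0]+vals[3] = 3+7 = 10 → [3, 3, 4, 7, 4, 10]
insert 6 at 1 → [3, 6, 3, 4, 7, 4, 10]
vals[0] = vals[2]*vals[0] = 3*3 = 9 → [9, 6, 3, 4, 7, 4, 10]
vals[1] = 8 → [9, 8, 3, 4, 7, 4, 10]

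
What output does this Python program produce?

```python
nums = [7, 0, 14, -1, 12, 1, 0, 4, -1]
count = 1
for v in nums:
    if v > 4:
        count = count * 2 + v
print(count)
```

v=7: >4, count = 1*2+7 = 9
v=0: not >4
v=14: >4, count = 9*2+14 = 32
v=-1: not >4
v=12: >4, count = 32*2+12 = 76
v=1: not >4
v=0: not >4
v=4: not >4
v=-1: not >4

76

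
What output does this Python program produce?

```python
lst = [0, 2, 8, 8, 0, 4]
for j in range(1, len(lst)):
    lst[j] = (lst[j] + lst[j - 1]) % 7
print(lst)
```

[0, 2, 3, 4, 4, 1]

j=1: lst[1] = (2+0)%7 = 2 → [0, 2, 8, 8, 0, 4]
j=2: lst[2] = (8+2)%7 = 3 → [0, 2, 3, 8, 0, 4]
j=3: lst[3] = (8+3)%7 = 4 → [0, 2, 3, 4, 0, 4]
j=4: lst[4] = (0+4)%7 = 4 → [0, 2, 3, 4, 4, 4]
j=5: lst[5] = (4+4)%7 = 1 → [0, 2, 3, 4, 4, 1]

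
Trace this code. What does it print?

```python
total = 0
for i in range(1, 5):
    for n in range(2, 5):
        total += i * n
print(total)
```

i=1,n=2: total = 0+2 = 2
i=1,n=3: total = 2+3 = 5
i=1,n=4: total = 5+4 = 9
i=2,n=2: total = 9+4 = 13
i=2,n=3: total = 13+6 = 19
i=2,n=4: total = 19+8 = 27
i=3,n=2: total = 27+6 = 33
i=3,n=3: total = 33+9 = 42
i=3,n=4: total = 42+12 = 54
i=4,n=2: total = 54+8 = 62
i=4,n=3: total = 62+12 = 74
i=4,n=4: total = 74+16 = 90

90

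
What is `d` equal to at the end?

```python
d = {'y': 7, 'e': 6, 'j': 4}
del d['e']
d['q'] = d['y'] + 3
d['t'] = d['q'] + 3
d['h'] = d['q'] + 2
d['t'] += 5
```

{'y': 7, 'j': 4, 'q': 10, 't': 18, 'h': 12}

del 'e' → {'y': 7, 'j': 4}
d['q'] = d['y']+3 = 10 → {'y': 7, 'j': 4, 'q': 10}
d['t'] = d['q']+3 = 13 → {'y': 7, 'j': 4, 'q': 10, 't': 13}
d['h'] = d['q']+2 = 12 → {'y': 7, 'j': 4, 'q': 10, 't': 13, 'h': 12}
d['t'] = 13+5 = 18 → {'y': 7, 'j': 4, 'q': 10, 't': 18, 'h': 12}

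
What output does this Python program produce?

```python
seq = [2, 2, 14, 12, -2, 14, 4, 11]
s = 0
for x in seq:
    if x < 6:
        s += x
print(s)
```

x=2: <6, s = 0+2 = 2
x=2: <6, s = 2+2 = 4
x=14: not <6
x=12: not <6
x=-2: <6, s = 4+(-2) = 2
x=14: not <6
x=4: <6, s = 2+4 = 6
x=11: not <6

6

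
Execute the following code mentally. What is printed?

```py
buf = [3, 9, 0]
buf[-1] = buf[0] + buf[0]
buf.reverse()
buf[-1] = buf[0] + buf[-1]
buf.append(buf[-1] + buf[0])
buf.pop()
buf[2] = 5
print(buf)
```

[6, 9, 5]

buf[-1] = buf[0]+buf[0] = 3+3 = 6 → [3, 9, 6]
reverse → [6, 9, 3]
buf[-1] = buf[0]+buf[-1] = 6+3 = 9 → [6, 9, 9]
append buf[-1]+buf[0] = 9+6 = 15 → [6, 9, 9, 15]
pop() removes 15 → [6, 9, 9]
buf[2] = 5 → [6, 9, 5]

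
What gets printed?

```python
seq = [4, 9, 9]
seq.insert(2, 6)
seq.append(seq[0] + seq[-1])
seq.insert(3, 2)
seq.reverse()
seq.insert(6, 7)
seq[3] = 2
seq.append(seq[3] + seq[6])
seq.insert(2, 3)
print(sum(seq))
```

58

insert 6 at 2 → [4, 9, 6, 9]
append seq[0]+seq[-1] = 4+9 = 13 → [4, 9, 6, 9, 13]
insert 2 at 3 → [4, 9, 6, 2, 9, 13]
reverse → [13, 9, 2, 6, 9, 4]
insert 7 at 6 → [13, 9, 2, 6, 9, 4, 7]
seq[3] = 2 → [13, 9, 2, 2, 9, 4, 7]
append seq[3]+seq[6] = 2+7 = 9 → [13, 9, 2, 2, 9, 4, 7, 9]
insert 3 at 2 → [13, 9, 3, 2, 2, 9, 4, 7, 9]
sum = 58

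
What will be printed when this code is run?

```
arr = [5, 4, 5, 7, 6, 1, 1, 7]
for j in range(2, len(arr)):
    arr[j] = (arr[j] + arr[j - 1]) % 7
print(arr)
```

j=2: arr[2] = (5+4)%7 = 2 → [5, 4, 2, 7, 6, 1, 1, 7]
j=3: arr[3] = (7+2)%7 = 2 → [5, 4, 2, 2, 6, 1, 1, 7]
j=4: arr[4] = (6+2)%7 = 1 → [5, 4, 2, 2, 1, 1, 1, 7]
j=5: arr[5] = (1+1)%7 = 2 → [5, 4, 2, 2, 1, 2, 1, 7]
j=6: arr[6] = (1+2)%7 = 3 → [5, 4, 2, 2, 1, 2, 3, 7]
j=7: arr[7] = (7+3)%7 = 3 → [5, 4, 2, 2, 1, 2, 3, 3]

[5, 4, 2, 2, 1, 2, 3, 3]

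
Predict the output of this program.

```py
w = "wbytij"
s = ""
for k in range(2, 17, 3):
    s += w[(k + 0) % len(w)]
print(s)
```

yjyjy

k=2: add w[2]='y' → 'y'
k=5: add w[5]='j' → 'yj'
k=8: add w[2]='y' → 'yjy'
k=11: add w[5]='j' → 'yjyj'
k=14: add w[2]='y' → 'yjyjy'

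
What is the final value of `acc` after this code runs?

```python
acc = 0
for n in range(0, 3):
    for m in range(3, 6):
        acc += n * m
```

36

n=0,m=3: acc = 0+0 = 0
n=0,m=4: acc = 0+0 = 0
n=0,m=5: acc = 0+0 = 0
n=1,m=3: acc = 0+3 = 3
n=1,m=4: acc = 3+4 = 7
n=1,m=5: acc = 7+5 = 12
n=2,m=3: acc = 12+6 = 18
n=2,m=4: acc = 18+8 = 26
n=2,m=5: acc = 26+10 = 36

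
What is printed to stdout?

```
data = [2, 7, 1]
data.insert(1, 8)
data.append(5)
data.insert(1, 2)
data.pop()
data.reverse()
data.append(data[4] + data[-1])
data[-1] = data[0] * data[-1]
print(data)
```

insert 8 at 1 → [2, 8, 7, 1]
append 5 → [2, 8, 7, 1, 5]
insert 2 at 1 → [2, 2, 8, 7, 1, 5]
pop() removes 5 → [2, 2, 8, 7, 1]
reverse → [1, 7, 8, 2, 2]
append data[4]+data[-1] = 2+2 = 4 → [1, 7, 8, 2, 2, 4]
data[-1] = data[0]*data[-1] = 1*4 = 4 → [1, 7, 8, 2, 2, 4]

[1, 7, 8, 2, 2, 4]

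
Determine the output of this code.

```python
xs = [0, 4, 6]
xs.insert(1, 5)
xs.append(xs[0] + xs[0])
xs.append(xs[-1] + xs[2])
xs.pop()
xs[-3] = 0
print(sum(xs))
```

insert 5 at 1 → [0, 5, 4, 6]
append xs[0]+xs[0] = 0+0 = 0 → [0, 5, 4, 6, 0]
append xs[-1]+xs[2] = 0+4 = 4 → [0, 5, 4, 6, 0, 4]
pop() removes 4 → [0, 5, 4, 6, 0]
xs[-3] = 0 → [0, 5, 0, 6, 0]
sum = 11

11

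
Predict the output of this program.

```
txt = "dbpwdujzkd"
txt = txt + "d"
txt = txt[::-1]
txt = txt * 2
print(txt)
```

ddkzjudwpbdddkzjudwpbd

+ 'd' → 'dbpwdujzkdd'
reverse → 'ddkzjudwpbd'
repeat ×2 → 'ddkzjudwpbdddkzjudwpbd'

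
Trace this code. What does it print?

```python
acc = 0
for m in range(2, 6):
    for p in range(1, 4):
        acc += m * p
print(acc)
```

m=2,p=1: acc = 0+2 = 2
m=2,p=2: acc = 2+4 = 6
m=2,p=3: acc = 6+6 = 12
m=3,p=1: acc = 12+3 = 15
m=3,p=2: acc = 15+6 = 21
m=3,p=3: acc = 21+9 = 30
m=4,p=1: acc = 30+4 = 34
m=4,p=2: acc = 34+8 = 42
m=4,p=3: acc = 42+12 = 54
m=5,p=1: acc = 54+5 = 59
m=5,p=2: acc = 59+10 = 69
m=5,p=3: acc = 69+15 = 84

84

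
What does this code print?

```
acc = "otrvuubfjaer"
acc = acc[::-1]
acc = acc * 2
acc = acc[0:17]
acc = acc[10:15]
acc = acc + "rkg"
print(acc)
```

reverse → 'reajfbuuvrto'
repeat ×2 → 'reajfbuuvrtoreajfbuuvrto'
slice [0:17] → 'reajfbuuvrtoreajf'
slice [10:15] → 'torea'
+ 'rkg' → 'torearkg'

torearkg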